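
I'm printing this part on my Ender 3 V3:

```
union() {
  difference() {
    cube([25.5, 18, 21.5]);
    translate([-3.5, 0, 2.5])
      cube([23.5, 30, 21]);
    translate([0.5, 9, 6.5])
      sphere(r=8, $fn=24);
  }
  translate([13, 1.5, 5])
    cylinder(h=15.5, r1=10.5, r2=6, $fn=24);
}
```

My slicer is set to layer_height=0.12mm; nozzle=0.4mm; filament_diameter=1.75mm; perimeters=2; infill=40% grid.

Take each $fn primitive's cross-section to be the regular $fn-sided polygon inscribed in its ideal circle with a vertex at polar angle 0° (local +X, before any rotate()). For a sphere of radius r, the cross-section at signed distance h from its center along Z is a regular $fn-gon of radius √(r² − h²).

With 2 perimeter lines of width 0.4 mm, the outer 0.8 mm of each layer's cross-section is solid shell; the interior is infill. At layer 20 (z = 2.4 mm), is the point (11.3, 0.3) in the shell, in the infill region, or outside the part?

shell

At z = 2.4 mm: the cube (footprint 25.5×18) is included at this height; the cube at (-3.5, 0) is not intersected at this z (z outside [2.5, 23.5]); the r=8 sphere at (0.5, 9) slices to a regular 24-gon of circumradius 6.869 (√(r²−h²) with h=4.1 from center); Taking the first minus the rest: starting from the 25.5×18 cube, the r=8 sphere at (0.5, 9) partially overlaps it — only the 80.12 mm² overlap (of its 146.56 mm²) is removed, clipping the outline — 1 connected region; the cone at (13, 1.5) does not reach this height (z outside [5, 20.5]); Taking the union: only that combined region is present, so the union is just that shape — 1 connected region. Overall, the cross-section is a single solid region. The nearest boundary edge runs (25.50, 0.00)→(0.00, 0.00); distance from the point to it = 0.30 mm. The point is inside the cross-section, 0.30 mm from the nearest boundary — within the 0.8 mm shell band (2 × 0.4).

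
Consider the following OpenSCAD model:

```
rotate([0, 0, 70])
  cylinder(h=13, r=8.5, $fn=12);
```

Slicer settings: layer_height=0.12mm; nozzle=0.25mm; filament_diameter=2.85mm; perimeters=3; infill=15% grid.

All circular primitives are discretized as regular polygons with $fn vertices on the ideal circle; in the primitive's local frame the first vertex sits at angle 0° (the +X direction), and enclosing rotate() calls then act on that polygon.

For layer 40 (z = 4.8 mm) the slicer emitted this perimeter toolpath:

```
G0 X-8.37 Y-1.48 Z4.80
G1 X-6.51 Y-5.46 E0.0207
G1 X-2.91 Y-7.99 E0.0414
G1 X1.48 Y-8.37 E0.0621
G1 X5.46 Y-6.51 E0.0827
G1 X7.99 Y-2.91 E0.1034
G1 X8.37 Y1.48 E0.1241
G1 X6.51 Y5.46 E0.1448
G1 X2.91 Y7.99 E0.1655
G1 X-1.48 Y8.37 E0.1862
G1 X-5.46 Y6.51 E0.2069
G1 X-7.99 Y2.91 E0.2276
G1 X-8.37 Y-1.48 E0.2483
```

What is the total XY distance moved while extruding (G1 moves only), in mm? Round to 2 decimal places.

Sum the Euclidean lengths of each G1 segment: total = 52.80 mm.

52.80 mm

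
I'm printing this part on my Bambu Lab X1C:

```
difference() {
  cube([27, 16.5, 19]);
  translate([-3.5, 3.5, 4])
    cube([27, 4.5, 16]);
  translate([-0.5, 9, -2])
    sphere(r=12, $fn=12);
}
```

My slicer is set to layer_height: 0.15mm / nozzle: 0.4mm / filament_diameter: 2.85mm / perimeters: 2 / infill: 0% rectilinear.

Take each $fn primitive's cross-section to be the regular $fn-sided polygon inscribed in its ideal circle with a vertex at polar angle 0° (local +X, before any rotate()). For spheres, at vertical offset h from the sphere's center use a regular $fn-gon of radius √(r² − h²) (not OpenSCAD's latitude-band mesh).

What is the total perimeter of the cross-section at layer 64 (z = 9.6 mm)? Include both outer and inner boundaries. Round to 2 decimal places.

133.05 mm

At z = 9.6 mm: the cube is present — its section is the full 27×16.5 rectangle (perimeter 87.00 mm); the cube at (-3.5, 3.5) is present — its section is the full 27×4.5 rectangle (perimeter 63.00 mm); the r=12 sphere at (-0.5, 9) contributes a regular 12-gon of circumradius √(12²−11.6²) = 3.072 (perimeter = 2·12·3.072·sin(180°/12) = 19.09 mm); After the difference (first − rest): starting from the 27×16.5 cube, the 27×4.5 cube at (-3.5, 3.5) partially overlaps it — only the 105.75 mm² overlap (of its 121.50 mm²) is removed, clipping the outline; the r=12 sphere at (-0.5, 9) partially overlaps it — only the 8.02 mm² overlap (of its 28.32 mm²) is removed, clipping the outline — boundary = 133.05 mm. Overall, the cross-section is a single solid region. Total boundary length (outer) = 133.05 mm.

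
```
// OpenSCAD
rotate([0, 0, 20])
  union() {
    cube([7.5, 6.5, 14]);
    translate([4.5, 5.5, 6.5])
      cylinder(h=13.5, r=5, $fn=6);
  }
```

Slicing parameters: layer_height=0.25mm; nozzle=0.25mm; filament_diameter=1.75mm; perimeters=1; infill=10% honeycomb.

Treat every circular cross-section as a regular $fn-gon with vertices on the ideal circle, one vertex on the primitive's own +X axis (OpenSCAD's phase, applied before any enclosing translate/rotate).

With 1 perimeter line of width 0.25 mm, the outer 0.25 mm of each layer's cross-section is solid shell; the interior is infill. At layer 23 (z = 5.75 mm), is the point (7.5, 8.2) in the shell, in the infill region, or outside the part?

At z = 5.75 mm: the cube (footprint 7.5×6.5) is included at this height; the cylinder at (4.5, 5.5) is not intersected at this z (z outside [6.5, 20]); Taking the union: only the 7.5×6.5 cube is present, so the union is just that shape — 1 connected region; (whole slice rotated 20° about Z — lengths, areas and connectivity unchanged). Overall, the cross-section is a single solid region. Undo the 20° rotation: the query point maps to (9.852, 5.140) in the un-rotated model frame. The nearest boundary edge runs (7.50, 0.00)→(7.50, 6.50); distance from the point to it = 2.35 mm. The point is not inside any of the regions above, so it lies outside the cross-section (2.35 mm from the nearest boundary).

outside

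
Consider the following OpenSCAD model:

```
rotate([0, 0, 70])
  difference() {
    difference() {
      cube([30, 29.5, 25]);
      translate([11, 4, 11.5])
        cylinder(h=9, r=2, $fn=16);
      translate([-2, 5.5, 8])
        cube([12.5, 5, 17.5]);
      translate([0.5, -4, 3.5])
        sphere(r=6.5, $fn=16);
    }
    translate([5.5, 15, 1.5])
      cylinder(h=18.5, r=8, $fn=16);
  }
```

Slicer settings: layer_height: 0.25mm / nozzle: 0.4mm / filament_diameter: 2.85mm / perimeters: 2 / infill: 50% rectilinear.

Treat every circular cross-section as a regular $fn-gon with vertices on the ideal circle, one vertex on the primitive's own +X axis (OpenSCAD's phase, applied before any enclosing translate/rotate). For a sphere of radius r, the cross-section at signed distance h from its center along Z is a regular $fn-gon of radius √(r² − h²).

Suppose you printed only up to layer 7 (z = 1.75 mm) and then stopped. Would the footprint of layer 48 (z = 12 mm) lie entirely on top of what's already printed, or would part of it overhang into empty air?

part overhangs

Compare the two slices. At z = 1.75: the cube (footprint 30×29.5) is included at this height (area 885.00 mm²); the cylinder at (11, 4) does not reach this height (z outside [11.5, 20.5]); the cube at (-2, 5.5) does not reach this height (z outside [8, 25.5]); the sphere at (0.5, -4): section is a regular 16-gon, circumradius = √(r²−h²) = √(6.5²−1.75²) = 6.260 (area = (16/2)·6.260²·sin(360°/16) = 119.97 mm²); Subtracting the remaining from the first: starting from the 30×29.5 cube (885.00 mm²), the r=6.5 sphere at (0.5, -4) partially overlaps it — only the 8.25 mm² overlap (of its 119.97 mm²) is removed, clipping the outline — area = 876.75 mm²; the cylinder at (5.5, 15): section is a regular 16-gon, circumradius r=8 (area = (16/2)·8.000²·sin(360°/16) = 195.93 mm²); Taking the first minus the rest: starting from that combined region (876.75 mm²), the r=8 cylinder at (5.5, 15) partially overlaps it — only the 177.16 mm² overlap (of its 195.93 mm²) is removed, clipping the outline — area = 699.59 mm²; (rotated 70° about Z; rotation is an isometry so areas/perimeters/island counts are preserved). At z = 12: the cube is present — its section is the full 30×29.5 rectangle (area 885.00 mm²); the cylinder at (11, 4): section is a regular 16-gon, circumradius r=2 (area = (16/2)·2.000²·sin(360°/16) = 12.25 mm²); the cube at (-2, 5.5) is present — its section is the full 12.5×5 rectangle (area 62.50 mm²); the sphere at (0.5, -4) is absent (|z−center|=8.500 > r=6.5); Taking the first minus the rest: starting from the 30×29.5 cube (885.00 mm²), the r=2 cylinder at (11, 4) lies wholly inside it (removes its full 12.25 mm² and its 12.49 mm outline becomes a hole wall); the 12.5×5 cube at (-2, 5.5) partially overlaps it — only the 52.31 mm² overlap (of its 62.50 mm²) is removed, clipping the outline — area = 820.44 mm²; the r=8 cylinder at (5.5, 15) contributes a regular 16-gon of circumradius 8 (area = (16/2)·8.000²·sin(360°/16) = 195.93 mm²); Subtracting the remaining from the first: starting from the result so far (820.44 mm²), the r=8 cylinder at (5.5, 15) partially overlaps it — only the 148.18 mm² overlap (of its 195.93 mm²) is removed, clipping the outline — area = 672.26 mm²; (rotated 70° about Z; rotation is an isometry so areas/perimeters/island counts are preserved). Checking containment: at z = 12 the cross-section extends beyond the z = 1.75 cross-section by about 8.25 mm².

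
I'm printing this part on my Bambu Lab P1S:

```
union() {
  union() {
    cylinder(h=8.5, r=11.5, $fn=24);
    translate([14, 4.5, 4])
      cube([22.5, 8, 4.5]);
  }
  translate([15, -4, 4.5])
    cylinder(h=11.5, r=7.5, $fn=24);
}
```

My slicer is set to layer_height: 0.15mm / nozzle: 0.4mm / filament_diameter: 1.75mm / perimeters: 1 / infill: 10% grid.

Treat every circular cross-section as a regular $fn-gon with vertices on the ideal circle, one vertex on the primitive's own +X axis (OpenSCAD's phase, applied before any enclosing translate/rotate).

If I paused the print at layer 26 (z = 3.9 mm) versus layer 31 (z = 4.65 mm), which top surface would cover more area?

Layer 26 (z = 3.9): the cylinder: section is a regular 24-gon, circumradius r=11.5 (area = (24/2)·11.500²·sin(360°/24) = 410.75 mm²); the cube at (14, 4.5) is absent (z outside [4, 8.5]); Merging all regions: only the r=11.5 cylinder is present, so the union is just that shape — area = 410.75 mm²; the cylinder at (15, -4) is absent (z outside [4.5, 16]); Merging all regions: only the result so far is present, so the union is just that shape — area = 410.75 mm². So its area = 410.75 mm². Layer 31 (z = 4.65): the r=11.5 cylinder gives a regular 24-gon of circumradius 11.5 (constant along its height) (area = (24/2)·11.500²·sin(360°/24) = 410.75 mm²); the cube at (14, 4.5) (footprint 22.5×8) is included at this height (area 180.00 mm²); Combining (union): the 2 present regions are separate (no shared area or edge), so areas and boundary lengths simply add and each stays a separate island — area = 590.75 mm²; the r=7.5 cylinder at (15, -4) gives a regular 24-gon of circumradius 7.5 (constant along its height) (area = (24/2)·7.500²·sin(360°/24) = 174.70 mm²); Taking the union: the regions partially overlap — summed areas 765.45 mm² minus the doubly-counted overlap 23.89 mm² gives 741.56 mm² — area = 741.56 mm². So its area = 741.56 mm². Layer 31 is larger (741.56 vs 410.75 mm²).

layer 31 (z = 4.65 mm)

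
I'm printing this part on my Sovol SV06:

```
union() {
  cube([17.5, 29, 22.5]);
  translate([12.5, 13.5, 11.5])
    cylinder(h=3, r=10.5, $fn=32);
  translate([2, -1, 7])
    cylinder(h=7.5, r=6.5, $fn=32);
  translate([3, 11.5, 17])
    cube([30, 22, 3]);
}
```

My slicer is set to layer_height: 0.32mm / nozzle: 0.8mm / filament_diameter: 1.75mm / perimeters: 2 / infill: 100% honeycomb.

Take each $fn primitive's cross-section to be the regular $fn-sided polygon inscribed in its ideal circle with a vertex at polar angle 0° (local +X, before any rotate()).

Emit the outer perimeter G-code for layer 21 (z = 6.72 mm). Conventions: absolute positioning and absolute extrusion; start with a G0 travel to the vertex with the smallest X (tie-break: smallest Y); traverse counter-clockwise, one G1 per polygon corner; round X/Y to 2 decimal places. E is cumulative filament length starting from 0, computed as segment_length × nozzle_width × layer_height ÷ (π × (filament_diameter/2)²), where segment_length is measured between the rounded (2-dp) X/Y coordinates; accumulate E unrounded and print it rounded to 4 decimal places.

At z = 6.72 mm: the cube is present — its section is the full 17.5×29 rectangle; the cylinder at (12.5, 13.5) is not intersected at this z (z outside [11.5, 14.5]); the cylinder at (2, -1) is not intersected at this z (z outside [7, 14.5]); the cube at (3, 11.5) is absent (z outside [17, 20]); Taking the union: only the 17.5×29 cube is present, so the union is just that shape — 1 connected region. The outline is a single polygon with 4 vertices. Extrusion per mm of travel: 0.8 × 0.32 / (π × 0.875²) = 0.106432. Accumulating E over each segment gives final E = 9.8982.

G0 X0.00 Y0.00 Z6.72
G1 X17.50 Y0.00 E1.8626
G1 X17.50 Y29.00 E4.9491
G1 X0.00 Y29.00 E6.8117
G1 X0.00 Y0.00 E9.8982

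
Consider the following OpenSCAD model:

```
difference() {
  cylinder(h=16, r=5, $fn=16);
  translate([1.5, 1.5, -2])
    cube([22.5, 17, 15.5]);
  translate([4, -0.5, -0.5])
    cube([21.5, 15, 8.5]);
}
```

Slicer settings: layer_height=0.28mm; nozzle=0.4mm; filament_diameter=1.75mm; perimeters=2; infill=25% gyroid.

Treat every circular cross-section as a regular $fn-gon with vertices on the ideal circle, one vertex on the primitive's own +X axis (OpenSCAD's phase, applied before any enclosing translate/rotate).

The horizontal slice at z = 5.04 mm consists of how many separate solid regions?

At z = 5.04 mm: the cylinder: section is a regular 16-gon, circumradius r=5; the cube at (1.5, 1.5) is present — its section is the full 22.5×17 rectangle; the cube at (4, -0.5) (footprint 21.5×15) is included at this height; After the difference (first − rest): starting from the r=5 cylinder, the 22.5×17 cube at (1.5, 1.5) partially overlaps it — only the 6.83 mm² overlap (of its 382.50 mm²) is removed, clipping the outline; the 21.5×15 cube at (4, -0.5) partially overlaps it — only the 1.75 mm² overlap (of its 322.50 mm²) is removed, clipping the outline — 1 connected region. The result has 1 disconnected region.

1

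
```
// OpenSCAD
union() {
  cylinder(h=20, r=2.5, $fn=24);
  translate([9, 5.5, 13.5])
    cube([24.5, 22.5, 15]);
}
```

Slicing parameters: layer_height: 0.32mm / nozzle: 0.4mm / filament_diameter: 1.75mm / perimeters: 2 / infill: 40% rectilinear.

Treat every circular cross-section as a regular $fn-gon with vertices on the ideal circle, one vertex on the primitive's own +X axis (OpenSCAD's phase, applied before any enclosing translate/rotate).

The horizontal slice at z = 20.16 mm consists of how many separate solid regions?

At z = 20.16 mm: the cylinder does not reach this height (z outside [0, 20]); the cube at (9, 5.5) (footprint 24.5×22.5) is included at this height; Merging all regions: only the 24.5×22.5 cube at (9, 5.5) is present, so the union is just that shape — 1 connected region. The result has 1 disconnected region.

1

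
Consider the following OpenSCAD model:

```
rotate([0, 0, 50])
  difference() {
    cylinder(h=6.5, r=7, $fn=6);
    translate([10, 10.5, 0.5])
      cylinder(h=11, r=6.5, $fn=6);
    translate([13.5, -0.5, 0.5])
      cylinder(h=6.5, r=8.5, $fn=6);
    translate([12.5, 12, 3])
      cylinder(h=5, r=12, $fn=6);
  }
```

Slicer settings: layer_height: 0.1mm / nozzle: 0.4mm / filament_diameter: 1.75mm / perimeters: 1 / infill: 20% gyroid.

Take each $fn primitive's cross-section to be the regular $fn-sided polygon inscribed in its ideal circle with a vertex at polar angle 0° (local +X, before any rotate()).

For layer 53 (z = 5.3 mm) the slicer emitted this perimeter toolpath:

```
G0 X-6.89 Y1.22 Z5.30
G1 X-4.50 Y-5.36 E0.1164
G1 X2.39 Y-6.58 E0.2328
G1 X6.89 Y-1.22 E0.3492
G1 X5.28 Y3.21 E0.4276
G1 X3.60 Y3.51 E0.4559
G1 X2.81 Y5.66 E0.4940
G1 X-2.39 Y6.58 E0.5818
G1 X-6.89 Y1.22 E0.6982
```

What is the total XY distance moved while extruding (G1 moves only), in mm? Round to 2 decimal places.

Sum the Euclidean lengths of each G1 segment: total = 41.99 mm.

41.99 mm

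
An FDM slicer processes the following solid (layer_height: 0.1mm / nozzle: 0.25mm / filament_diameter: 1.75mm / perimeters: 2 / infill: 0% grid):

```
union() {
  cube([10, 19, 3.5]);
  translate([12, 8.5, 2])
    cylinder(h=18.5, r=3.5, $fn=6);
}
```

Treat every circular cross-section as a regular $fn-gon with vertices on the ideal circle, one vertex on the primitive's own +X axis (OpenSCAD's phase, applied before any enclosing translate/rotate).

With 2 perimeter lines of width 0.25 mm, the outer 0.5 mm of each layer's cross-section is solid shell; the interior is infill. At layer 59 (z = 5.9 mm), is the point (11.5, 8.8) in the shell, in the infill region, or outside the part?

At z = 5.9 mm: the cube does not reach this height (z outside [0, 3.5]); the cylinder at (12, 8.5): section is a regular 6-gon, circumradius r=3.5; Merging all regions: only the r=3.5 cylinder at (12, 8.5) is present, so the union is just that shape — 1 connected region. Overall, the cross-section is a single solid region. The nearest boundary edge runs (10.25, 11.53)→(8.50, 8.50); distance from the point to it = 2.45 mm. The point is inside the cross-section and 2.45 mm from the nearest boundary — more than the 0.5 mm shell width (2 × 0.25), so it's in the infill interior.

infill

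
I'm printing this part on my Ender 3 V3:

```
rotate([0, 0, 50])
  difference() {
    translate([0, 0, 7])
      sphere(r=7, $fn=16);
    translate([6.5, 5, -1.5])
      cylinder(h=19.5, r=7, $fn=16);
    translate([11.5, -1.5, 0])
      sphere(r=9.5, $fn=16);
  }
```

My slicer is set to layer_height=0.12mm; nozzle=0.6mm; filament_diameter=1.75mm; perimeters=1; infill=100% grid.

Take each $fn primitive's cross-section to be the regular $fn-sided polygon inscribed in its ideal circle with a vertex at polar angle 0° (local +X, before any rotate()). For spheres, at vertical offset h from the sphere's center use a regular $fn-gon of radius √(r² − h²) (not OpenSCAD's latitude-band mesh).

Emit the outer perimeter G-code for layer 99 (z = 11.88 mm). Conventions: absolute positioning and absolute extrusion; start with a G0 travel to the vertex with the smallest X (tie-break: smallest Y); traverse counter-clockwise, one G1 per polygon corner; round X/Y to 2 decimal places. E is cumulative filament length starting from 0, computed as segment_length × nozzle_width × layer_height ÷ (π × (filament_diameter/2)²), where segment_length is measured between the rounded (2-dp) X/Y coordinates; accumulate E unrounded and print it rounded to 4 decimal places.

G0 X-5.00 Y-0.44 Z11.88
G1 X-4.45 Y-2.32 E0.0586
G1 X-3.23 Y-3.84 E0.1170
G1 X-1.51 Y-4.79 E0.1758
G1 X0.44 Y-5.00 E0.2345
G1 X2.32 Y-4.45 E0.2931
G1 X3.84 Y-3.23 E0.3515
G1 X4.79 Y-1.51 E0.4103
G1 X5.00 Y0.44 E0.4690
G1 X4.45 Y2.32 E0.5276
G1 X4.27 Y2.54 E0.5362
G1 X3.58 Y1.98 E0.5628
G1 X0.96 Y1.22 E0.6444
G1 X-1.76 Y1.52 E0.7263
G1 X-4.08 Y2.79 E0.8055
G1 X-4.79 Y1.51 E0.8493
G1 X-5.00 Y-0.44 E0.9080

At z = 11.88 mm: the sphere: section is a regular 16-gon, circumradius = √(r²−h²) = √(7²−4.88²) = 5.019; the r=7 cylinder at (6.5, 5) gives a regular 16-gon of circumradius 7 (constant along its height); the sphere at (11.5, -1.5) is absent (|z−center|=11.880 > r=9.5); Subtracting the remaining from the first: starting from the r=7 sphere, the r=7 cylinder at (6.5, 5) partially overlaps it — only the 21.24 mm² overlap (of its 150.01 mm²) is removed, clipping the outline — 1 connected region; (rotated 50° about Z; rotation is an isometry so areas/perimeters/island counts are preserved). The outline is a single polygon with 16 vertices. Extrusion per mm of travel: 0.6 × 0.12 / (π × 0.875²) = 0.029934. Accumulating E over each segment gives final E = 0.9080.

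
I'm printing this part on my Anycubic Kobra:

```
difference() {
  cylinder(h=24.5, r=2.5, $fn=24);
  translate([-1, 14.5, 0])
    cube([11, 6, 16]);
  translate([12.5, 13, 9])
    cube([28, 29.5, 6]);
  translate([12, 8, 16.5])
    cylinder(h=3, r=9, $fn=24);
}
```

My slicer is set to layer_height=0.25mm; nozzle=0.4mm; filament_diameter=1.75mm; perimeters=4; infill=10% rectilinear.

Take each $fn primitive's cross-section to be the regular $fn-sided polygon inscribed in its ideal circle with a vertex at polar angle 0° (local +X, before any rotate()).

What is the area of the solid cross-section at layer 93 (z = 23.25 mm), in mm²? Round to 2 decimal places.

At z = 23.25 mm: the cylinder: section is a regular 24-gon, circumradius r=2.5 (area = (24/2)·2.500²·sin(360°/24) = 19.41 mm²); the cube at (-1, 14.5) is not intersected at this z (z outside [0, 16]); the cube at (12.5, 13) is not intersected at this z (z outside [9, 15]); the cylinder at (12, 8) is absent (z outside [16.5, 19.5]); Subtracting the remaining from the first: none of the subtracted shapes is present at this height, so the r=2.5 cylinder is unchanged — area = 19.41 mm². Overall, the cross-section is a single solid region. Net area = 19.41 mm².

19.41 mm²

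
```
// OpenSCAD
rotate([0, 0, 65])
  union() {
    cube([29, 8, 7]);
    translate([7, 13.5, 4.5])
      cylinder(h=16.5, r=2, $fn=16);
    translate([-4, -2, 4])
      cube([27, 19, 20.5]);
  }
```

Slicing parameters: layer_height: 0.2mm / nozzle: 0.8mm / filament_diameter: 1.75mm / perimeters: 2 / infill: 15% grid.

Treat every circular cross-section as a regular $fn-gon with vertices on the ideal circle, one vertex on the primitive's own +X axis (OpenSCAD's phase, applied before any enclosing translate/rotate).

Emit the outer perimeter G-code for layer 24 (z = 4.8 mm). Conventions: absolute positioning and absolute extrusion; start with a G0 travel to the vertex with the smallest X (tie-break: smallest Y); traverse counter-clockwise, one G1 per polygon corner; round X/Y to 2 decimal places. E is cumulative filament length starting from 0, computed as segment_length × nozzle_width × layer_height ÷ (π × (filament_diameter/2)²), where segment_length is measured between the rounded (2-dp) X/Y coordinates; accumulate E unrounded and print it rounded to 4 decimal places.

G0 X-17.10 Y3.56 Z4.80
G1 X0.12 Y-4.47 E1.2639
G1 X11.53 Y20.00 E3.0599
G1 X9.72 Y20.85 E3.1929
G1 X12.26 Y26.28 E3.5917
G1 X5.01 Y29.66 E4.1238
G1 X2.47 Y24.23 E4.5226
G1 X-5.69 Y28.03 E5.1214
G1 X-17.10 Y3.56 E6.9174

At z = 4.8 mm: the 29×8 cube contributes its full rectangle; the r=2 cylinder at (7, 13.5) contributes a regular 16-gon of circumradius 2; the 27×19 cube at (-4, -2) contributes its full rectangle; Combining (union): the regions partially overlap (shared area 196.25 mm²), so overlapping operands fuse into one piece — 1 connected region; (rotated 65° about Z; rotation is an isometry so areas/perimeters/island counts are preserved). The outline is a single polygon with 8 vertices. Extrusion per mm of travel: 0.8 × 0.2 / (π × 0.875²) = 0.066520. Accumulating E over each segment gives final E = 6.9174.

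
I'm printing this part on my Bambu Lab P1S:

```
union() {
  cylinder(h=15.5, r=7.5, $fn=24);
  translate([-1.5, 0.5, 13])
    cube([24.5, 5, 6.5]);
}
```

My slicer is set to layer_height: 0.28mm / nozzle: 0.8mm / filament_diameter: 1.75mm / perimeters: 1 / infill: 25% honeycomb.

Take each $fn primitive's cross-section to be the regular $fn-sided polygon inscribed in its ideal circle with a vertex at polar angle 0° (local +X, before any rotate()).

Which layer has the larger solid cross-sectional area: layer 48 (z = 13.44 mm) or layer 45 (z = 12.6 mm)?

layer 48 (z = 13.44 mm)

Layer 48 (z = 13.44): the cylinder: section is a regular 24-gon, circumradius r=7.5 (area = (24/2)·7.500²·sin(360°/24) = 174.70 mm²); the 24.5×5 cube at (-1.5, 0.5) contributes its full rectangle (area 122.50 mm²); Merging all regions: the regions partially overlap — summed areas 297.20 mm² minus the doubly-counted overlap 40.68 mm² gives 256.52 mm² — area = 256.52 mm². So its area = 256.52 mm². Layer 45 (z = 12.6): the r=7.5 cylinder gives a regular 24-gon of circumradius 7.5 (constant along its height) (area = (24/2)·7.500²·sin(360°/24) = 174.70 mm²); the cube at (-1.5, 0.5) is not intersected at this z (z outside [13, 19.5]); Merging all regions: only the r=7.5 cylinder is present, so the union is just that shape — area = 174.70 mm². So its area = 174.70 mm². Layer 48 is larger (256.52 vs 174.70 mm²).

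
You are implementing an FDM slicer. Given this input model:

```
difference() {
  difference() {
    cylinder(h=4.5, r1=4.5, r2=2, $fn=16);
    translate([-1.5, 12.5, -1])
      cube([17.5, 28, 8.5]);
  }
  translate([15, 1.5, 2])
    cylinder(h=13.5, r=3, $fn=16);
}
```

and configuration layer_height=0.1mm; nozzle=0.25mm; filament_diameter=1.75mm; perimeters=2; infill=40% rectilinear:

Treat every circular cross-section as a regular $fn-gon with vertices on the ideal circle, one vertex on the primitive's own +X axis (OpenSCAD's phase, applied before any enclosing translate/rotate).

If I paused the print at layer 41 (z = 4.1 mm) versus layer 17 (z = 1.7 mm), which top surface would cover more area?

Layer 41 (z = 4.1): the cone contributes a regular 16-gon of circumradius 2.222 (interpolated between r1=4.5 and r2=2 at t=0.911) (area = (16/2)·2.222²·sin(360°/16) = 15.12 mm²); the cube at (-1.5, 12.5) is present — its section is the full 17.5×28 rectangle (area 490.00 mm²); After the difference (first − rest): starting from the cone (15.12 mm²), the 17.5×28 cube at (-1.5, 12.5) misses the remaining region (no effect) — area = 15.12 mm²; the cylinder at (15, 1.5): section is a regular 16-gon, circumradius r=3 (area = (16/2)·3.000²·sin(360°/16) = 27.55 mm²); Subtracting the remaining from the first: starting from that combined region (15.12 mm²), the r=3 cylinder at (15, 1.5) misses the remaining region (no effect) — area = 15.12 mm². So its area = 15.12 mm². Layer 17 (z = 1.7): the cone (r1=4.5→r2=2) has section circumradius 3.556 here — a regular 16-gon (area = (16/2)·3.556²·sin(360°/16) = 38.70 mm²); the cube at (-1.5, 12.5) is present — its section is the full 17.5×28 rectangle (area 490.00 mm²); Taking the first minus the rest: starting from the cone (38.70 mm²), the 17.5×28 cube at (-1.5, 12.5) misses the remaining region (no effect) — area = 38.70 mm²; the cylinder at (15, 1.5) is not intersected at this z (z outside [2, 15.5]); Taking the first minus the rest: none of the subtracted shapes is present at this height, so that combined region is unchanged — area = 38.70 mm². So its area = 38.70 mm². Layer 17 is larger (38.70 vs 15.12 mm²).

layer 17 (z = 1.7 mm)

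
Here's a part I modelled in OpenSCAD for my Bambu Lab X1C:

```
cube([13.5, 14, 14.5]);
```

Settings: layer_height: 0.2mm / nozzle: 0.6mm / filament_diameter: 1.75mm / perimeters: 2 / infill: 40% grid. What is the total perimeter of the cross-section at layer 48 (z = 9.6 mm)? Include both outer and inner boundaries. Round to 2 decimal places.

55.00 mm

At z = 9.6 mm: the cube is present — its section is the full 13.5×14 rectangle (perimeter 55.00 mm). Overall, the cross-section is a single solid region. Total boundary length (outer) = 55.00 mm.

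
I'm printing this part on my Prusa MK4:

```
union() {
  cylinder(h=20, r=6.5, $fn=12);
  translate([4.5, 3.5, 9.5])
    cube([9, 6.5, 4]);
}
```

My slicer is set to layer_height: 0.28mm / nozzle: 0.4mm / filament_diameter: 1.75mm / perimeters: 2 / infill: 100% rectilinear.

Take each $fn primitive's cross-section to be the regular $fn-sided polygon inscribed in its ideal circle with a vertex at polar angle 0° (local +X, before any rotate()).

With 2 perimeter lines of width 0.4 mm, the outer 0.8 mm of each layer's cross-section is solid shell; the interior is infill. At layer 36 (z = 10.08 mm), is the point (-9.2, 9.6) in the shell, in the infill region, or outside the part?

At z = 10.08 mm: the r=6.5 cylinder gives a regular 12-gon of circumradius 6.5 (constant along its height); the cube at (4.5, 3.5) is present — its section is the full 9×6.5 rectangle; Combining (union): the regions partially overlap (shared area 0.39 mm²), so overlapping operands fuse into one piece — 1 connected region. Overall, the cross-section is a single solid region. The nearest boundary edge runs (-5.63, 3.25)→(-3.25, 5.63); distance from the point to it = 7.02 mm. The point is not inside any of the regions above, so it lies outside the cross-section (7.02 mm from the nearest boundary).

outside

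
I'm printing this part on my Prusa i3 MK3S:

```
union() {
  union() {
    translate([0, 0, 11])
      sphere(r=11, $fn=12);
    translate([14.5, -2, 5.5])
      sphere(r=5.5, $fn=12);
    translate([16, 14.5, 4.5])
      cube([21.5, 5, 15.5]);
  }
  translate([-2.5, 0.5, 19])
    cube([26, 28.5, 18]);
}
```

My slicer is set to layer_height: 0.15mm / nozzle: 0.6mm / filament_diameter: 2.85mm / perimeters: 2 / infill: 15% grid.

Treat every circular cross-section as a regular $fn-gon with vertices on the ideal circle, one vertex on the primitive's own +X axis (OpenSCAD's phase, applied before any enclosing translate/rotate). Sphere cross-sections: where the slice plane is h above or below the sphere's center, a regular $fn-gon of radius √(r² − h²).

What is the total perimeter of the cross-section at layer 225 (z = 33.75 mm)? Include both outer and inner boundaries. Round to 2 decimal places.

109.00 mm

At z = 33.75 mm: the sphere is absent (|z−center|=22.750 > r=11); the sphere at (14.5, -2) is not intersected at this z (|z−center|=28.250 > r=5.5); the cube at (16, 14.5) is not intersected at this z (z outside [4.5, 20]); Taking the union: nothing is present at this height; the 26×28.5 cube at (-2.5, 0.5) contributes its full rectangle (perimeter 109.00 mm); Taking the union: only the 26×28.5 cube at (-2.5, 0.5) is present, so the union is just that shape — boundary = 109.00 mm. Overall, the cross-section is a single solid region. Total boundary length (outer) = 109.00 mm.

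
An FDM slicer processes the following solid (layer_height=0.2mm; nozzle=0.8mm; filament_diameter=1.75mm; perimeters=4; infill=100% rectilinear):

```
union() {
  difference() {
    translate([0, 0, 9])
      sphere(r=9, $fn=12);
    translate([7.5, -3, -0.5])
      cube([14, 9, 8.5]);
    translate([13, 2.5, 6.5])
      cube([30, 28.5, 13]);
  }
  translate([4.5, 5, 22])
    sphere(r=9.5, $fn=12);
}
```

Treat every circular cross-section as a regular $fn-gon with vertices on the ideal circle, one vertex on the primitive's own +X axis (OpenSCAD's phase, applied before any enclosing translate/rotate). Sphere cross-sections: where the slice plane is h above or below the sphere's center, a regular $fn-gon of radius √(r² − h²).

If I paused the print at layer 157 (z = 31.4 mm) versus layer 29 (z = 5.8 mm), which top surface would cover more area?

layer 29 (z = 5.8 mm)

Layer 157 (z = 31.4): the sphere does not reach this height (|z−center|=22.400 > r=9); the cube at (7.5, -3) is not intersected at this z (z outside [-0.5, 8]); the cube at (13, 2.5) is absent (z outside [6.5, 19.5]); After the difference (first − rest): the first operand is absent here, so nothing remains; the r=9.5 sphere at (4.5, 5) slices to a regular 12-gon of circumradius 1.375 (√(r²−h²) with h=9.4 from center) (area = (12/2)·1.375²·sin(360°/12) = 5.67 mm²); Merging all regions: only the r=9.5 sphere at (4.5, 5) is present, so the union is just that shape — area = 5.67 mm². So its area = 5.67 mm². Layer 29 (z = 5.8): the sphere: section is a regular 12-gon, circumradius = √(r²−h²) = √(9²−3.2²) = 8.412 (area = (12/2)·8.412²·sin(360°/12) = 212.28 mm²); the cube at (7.5, -3) is present — its section is the full 14×9 rectangle (area 126.00 mm²); the cube at (13, 2.5) does not reach this height (z outside [6.5, 19.5]); Taking the first minus the rest: starting from the r=9 sphere (212.28 mm²), the 14×9 cube at (7.5, -3) partially overlaps it — only the 3.08 mm² overlap (of its 126.00 mm²) is removed, clipping the outline — area = 209.20 mm²; the sphere at (4.5, 5) does not reach this height (|z−center|=16.200 > r=9.5); Taking the union: only the result so far is present, so the union is just that shape — area = 209.20 mm². So its area = 209.20 mm². Layer 29 is larger (209.20 vs 5.67 mm²).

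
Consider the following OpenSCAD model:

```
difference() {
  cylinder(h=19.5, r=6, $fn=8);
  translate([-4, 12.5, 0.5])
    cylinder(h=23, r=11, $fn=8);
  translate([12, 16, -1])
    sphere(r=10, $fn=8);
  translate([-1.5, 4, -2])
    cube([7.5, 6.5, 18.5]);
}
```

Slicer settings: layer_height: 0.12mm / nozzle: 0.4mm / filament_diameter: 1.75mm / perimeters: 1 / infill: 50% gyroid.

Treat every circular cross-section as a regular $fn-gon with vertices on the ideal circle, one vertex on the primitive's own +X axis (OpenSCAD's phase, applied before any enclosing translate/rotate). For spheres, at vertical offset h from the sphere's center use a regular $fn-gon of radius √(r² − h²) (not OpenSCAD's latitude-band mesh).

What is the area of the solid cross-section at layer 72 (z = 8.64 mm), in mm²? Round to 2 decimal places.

82.92 mm²

At z = 8.64 mm: the r=6 cylinder gives a regular 8-gon of circumradius 6 (constant along its height) (area = (8/2)·6.000²·sin(360°/8) = 101.82 mm²); the cylinder at (-4, 12.5): section is a regular 8-gon, circumradius r=11 (area = (8/2)·11.000²·sin(360°/8) = 342.24 mm²); the sphere at (12, 16): section is a regular 8-gon, circumradius = √(r²−h²) = √(10²−9.64²) = 2.659 (area = (8/2)·2.659²·sin(360°/8) = 20.00 mm²); the cube at (-1.5, 4) is present — its section is the full 7.5×6.5 rectangle (area 48.75 mm²); After the difference (first − rest): starting from the r=6 cylinder (101.82 mm²), the r=11 cylinder at (-4, 12.5) partially overlaps it — only the 18.15 mm² overlap (of its 342.24 mm²) is removed, clipping the outline; the r=10 sphere at (12, 16) misses the remaining region (no effect); the 7.5×6.5 cube at (-1.5, 4) partially overlaps it — only the 0.75 mm² overlap (of its 48.75 mm²) is removed, clipping the outline — area = 82.92 mm². Overall, the cross-section is a single solid region. Net area = 82.92 mm².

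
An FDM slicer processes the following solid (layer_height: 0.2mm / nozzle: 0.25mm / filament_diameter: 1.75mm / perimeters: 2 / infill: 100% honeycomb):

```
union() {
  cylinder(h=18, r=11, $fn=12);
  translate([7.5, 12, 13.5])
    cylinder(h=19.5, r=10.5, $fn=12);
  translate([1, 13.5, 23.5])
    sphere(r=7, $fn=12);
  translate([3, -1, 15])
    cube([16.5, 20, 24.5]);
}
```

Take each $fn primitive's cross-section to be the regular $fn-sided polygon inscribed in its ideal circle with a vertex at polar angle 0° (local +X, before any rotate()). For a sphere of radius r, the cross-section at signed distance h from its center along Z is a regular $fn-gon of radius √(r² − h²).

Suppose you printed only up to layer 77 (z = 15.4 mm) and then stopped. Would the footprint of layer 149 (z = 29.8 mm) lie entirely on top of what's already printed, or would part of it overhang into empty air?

entirely on top

Compare the two slices. At z = 15.4: the r=11 cylinder contributes a regular 12-gon of circumradius 11 (area = (12/2)·11.000²·sin(360°/12) = 363.00 mm²); the r=10.5 cylinder at (7.5, 12) gives a regular 12-gon of circumradius 10.5 (constant along its height) (area = (12/2)·10.500²·sin(360°/12) = 330.75 mm²); the sphere at (1, 13.5) is absent (|z−center|=8.100 > r=7); the cube at (3, -1) (footprint 16.5×20) is included at this height (area 330.00 mm²); Taking the union: the regions partially overlap — summed areas 1023.75 mm² minus the doubly-counted overlap 321.51 mm² gives 702.24 mm² — area = 702.24 mm². At z = 29.8: the cylinder is absent (z outside [0, 18]); the r=10.5 cylinder at (7.5, 12) gives a regular 12-gon of circumradius 10.5 (constant along its height) (area = (12/2)·10.500²·sin(360°/12) = 330.75 mm²); the r=7 sphere at (1, 13.5) slices to a regular 12-gon of circumradius 3.051 (√(r²−h²) with h=6.3 from center) (area = (12/2)·3.051²·sin(360°/12) = 27.93 mm²); the 16.5×20 cube at (3, -1) contributes its full rectangle (area 330.00 mm²); Merging all regions: the regions partially overlap — summed areas 688.68 mm² minus the doubly-counted overlap 252.47 mm² gives 436.21 mm² — area = 436.21 mm². Checking containment: the cross-section at z = 29.8 is a subset of the cross-section at z = 15.4.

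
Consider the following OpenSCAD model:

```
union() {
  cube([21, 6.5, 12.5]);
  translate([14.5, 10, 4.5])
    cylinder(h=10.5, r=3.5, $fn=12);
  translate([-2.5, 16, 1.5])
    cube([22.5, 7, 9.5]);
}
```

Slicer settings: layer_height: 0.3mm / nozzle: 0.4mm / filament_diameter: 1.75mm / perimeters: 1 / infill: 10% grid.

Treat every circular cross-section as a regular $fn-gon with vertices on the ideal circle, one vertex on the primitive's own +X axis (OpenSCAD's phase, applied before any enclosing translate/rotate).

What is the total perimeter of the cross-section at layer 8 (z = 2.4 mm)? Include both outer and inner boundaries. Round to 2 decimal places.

At z = 2.4 mm: the cube is present — its section is the full 21×6.5 rectangle (perimeter 55.00 mm); the cylinder at (14.5, 10) does not reach this height (z outside [4.5, 15]); the cube at (-2.5, 16) is present — its section is the full 22.5×7 rectangle (perimeter 59.00 mm); Taking the union: the 2 present regions are separate (no shared area or edge), so areas and boundary lengths simply add and each stays a separate island — boundary = 114.00 mm. Overall, the cross-section has 2 separate islands. Total boundary length (outer) = 114.00 mm.

114.00 mm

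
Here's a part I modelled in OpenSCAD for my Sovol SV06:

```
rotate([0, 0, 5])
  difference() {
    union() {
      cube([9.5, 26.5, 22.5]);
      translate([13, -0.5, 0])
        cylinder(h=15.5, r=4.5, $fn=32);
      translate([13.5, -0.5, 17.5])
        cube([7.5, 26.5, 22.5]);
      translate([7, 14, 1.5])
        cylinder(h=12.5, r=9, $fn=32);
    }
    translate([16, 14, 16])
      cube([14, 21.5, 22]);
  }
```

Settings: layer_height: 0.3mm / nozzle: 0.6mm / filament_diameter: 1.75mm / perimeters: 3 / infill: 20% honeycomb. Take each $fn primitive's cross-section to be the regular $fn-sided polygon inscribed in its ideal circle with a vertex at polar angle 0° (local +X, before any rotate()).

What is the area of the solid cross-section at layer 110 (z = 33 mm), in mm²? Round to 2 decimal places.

At z = 33 mm: the cube is not intersected at this z (z outside [0, 22.5]); the cylinder at (13, -0.5) does not reach this height (z outside [0, 15.5]); the cube at (13.5, -0.5) (footprint 7.5×26.5) is included at this height (area 198.75 mm²); the cylinder at (7, 14) does not reach this height (z outside [1.5, 14]); Combining (union): only the 7.5×26.5 cube at (13.5, -0.5) is present, so the union is just that shape — area = 198.75 mm²; the cube at (16, 14) (footprint 14×21.5) is included at this height (area 301.00 mm²); Taking the first minus the rest: starting from that combined region (198.75 mm²), the 14×21.5 cube at (16, 14) partially overlaps it — only the 60.00 mm² overlap (of its 301.00 mm²) is removed, clipping the outline — area = 138.75 mm²; (whole slice rotated 5° about Z — lengths, areas and connectivity unchanged). Overall, the cross-section is a single solid region. Net area = 138.75 mm².

138.75 mm²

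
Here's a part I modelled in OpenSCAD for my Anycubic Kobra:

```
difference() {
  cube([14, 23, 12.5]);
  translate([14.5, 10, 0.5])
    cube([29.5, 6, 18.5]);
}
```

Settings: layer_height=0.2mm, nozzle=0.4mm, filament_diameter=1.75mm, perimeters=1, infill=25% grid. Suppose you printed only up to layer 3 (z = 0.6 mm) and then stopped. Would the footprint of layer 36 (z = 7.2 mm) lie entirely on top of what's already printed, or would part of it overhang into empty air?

entirely on top

Compare the two slices. At z = 0.6: the 14×23 cube contributes its full rectangle (area 322.00 mm²); the 29.5×6 cube at (14.5, 10) contributes its full rectangle (area 177.00 mm²); After the difference (first − rest): starting from the 14×23 cube (322.00 mm²), the 29.5×6 cube at (14.5, 10) misses the remaining region (no effect) — area = 322.00 mm². At z = 7.2: the cube (footprint 14×23) is included at this height (area 322.00 mm²); the 29.5×6 cube at (14.5, 10) contributes its full rectangle (area 177.00 mm²); Taking the first minus the rest: starting from the 14×23 cube (322.00 mm²), the 29.5×6 cube at (14.5, 10) misses the remaining region (no effect) — area = 322.00 mm². Checking containment: the cross-section at z = 7.2 is a subset of the cross-section at z = 0.6.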